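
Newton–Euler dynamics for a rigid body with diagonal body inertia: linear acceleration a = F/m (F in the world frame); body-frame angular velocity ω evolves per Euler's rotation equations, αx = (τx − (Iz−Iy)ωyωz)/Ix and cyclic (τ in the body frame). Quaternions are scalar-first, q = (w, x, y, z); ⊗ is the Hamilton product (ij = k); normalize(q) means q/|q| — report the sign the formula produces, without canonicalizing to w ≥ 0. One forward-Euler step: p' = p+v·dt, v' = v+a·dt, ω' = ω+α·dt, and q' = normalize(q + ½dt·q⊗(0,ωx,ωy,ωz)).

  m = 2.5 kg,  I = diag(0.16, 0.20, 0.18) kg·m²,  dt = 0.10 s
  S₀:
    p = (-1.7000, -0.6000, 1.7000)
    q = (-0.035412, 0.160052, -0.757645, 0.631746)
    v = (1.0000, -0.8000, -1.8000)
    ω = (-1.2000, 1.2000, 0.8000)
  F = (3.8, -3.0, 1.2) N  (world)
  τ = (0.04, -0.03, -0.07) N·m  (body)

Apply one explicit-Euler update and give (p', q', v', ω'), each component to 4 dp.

precession coupling ω×(Iω) = (-0.0192, 0.0192, -0.0576)
(τ − ω×Iω)/I = (0.3700, -0.2460, -0.0689)
new body rate ω' = (-1.1630, 1.1754, 0.7931)
2q̇ = q⊗(0,ω) = (0.5958396, -1.3217168, -0.9286312, -0.7454412)
updated quaternion q' = (-0.0056, 0.0936, -0.8006, 0.5919)
p + v·dt = (-1.6000, -0.6800, 1.5200)
v' = v + a·dt = (1.1520, -0.9200, -1.7520)

p' = (-1.6000, -0.6800, 1.5200)
q' = (-0.0056, 0.0936, -0.8006, 0.5919)
v' = (1.1520, -0.9200, -1.7520)
ω' = (-1.1630, 1.1754, 0.7931)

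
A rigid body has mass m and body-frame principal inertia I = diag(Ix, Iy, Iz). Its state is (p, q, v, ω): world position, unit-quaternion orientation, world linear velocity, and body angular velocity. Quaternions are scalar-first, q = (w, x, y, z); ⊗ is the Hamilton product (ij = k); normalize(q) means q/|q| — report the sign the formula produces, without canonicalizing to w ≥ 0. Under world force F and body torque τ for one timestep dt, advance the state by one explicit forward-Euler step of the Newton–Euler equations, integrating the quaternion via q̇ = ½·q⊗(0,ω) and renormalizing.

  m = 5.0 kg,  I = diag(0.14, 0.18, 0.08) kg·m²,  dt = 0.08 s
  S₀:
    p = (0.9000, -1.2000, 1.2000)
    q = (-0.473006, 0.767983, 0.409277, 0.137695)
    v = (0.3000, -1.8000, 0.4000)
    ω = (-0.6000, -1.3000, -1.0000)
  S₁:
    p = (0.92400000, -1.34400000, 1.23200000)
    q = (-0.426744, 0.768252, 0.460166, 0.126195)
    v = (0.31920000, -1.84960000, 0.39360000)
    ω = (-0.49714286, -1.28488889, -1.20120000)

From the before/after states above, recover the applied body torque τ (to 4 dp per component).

τ = (0.0500, 0.0700, -0.1700)

Δω = ω₁−ω₀ = (0.10285714, 0.01511111, -0.20120000)
gyro term ω₀×Iω₀ = (-0.1300, 0.0360, 0.0312)
applied torque τ = (0.0500, 0.0700, -0.1700)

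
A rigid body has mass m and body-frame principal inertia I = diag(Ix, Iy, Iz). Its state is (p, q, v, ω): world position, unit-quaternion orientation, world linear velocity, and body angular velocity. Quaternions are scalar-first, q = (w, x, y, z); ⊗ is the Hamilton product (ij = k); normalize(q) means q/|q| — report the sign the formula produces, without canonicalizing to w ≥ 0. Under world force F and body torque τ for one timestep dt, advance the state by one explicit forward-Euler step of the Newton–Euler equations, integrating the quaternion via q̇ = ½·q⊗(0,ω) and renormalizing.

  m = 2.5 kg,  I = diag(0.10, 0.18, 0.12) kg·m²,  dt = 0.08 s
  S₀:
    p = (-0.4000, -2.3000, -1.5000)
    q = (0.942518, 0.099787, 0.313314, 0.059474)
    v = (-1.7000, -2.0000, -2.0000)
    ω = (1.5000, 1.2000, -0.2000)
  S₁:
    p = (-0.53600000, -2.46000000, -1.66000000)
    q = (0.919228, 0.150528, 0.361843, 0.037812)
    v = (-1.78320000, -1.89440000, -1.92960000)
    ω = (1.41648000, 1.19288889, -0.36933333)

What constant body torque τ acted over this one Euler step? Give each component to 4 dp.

ω₁ − ω₀ = (-0.08352000, -0.00711111, -0.16933333)
τ = I·(Δω/dt) + ω₀×(Iω₀) = (-0.0900, -0.0100, -0.1100)

τ = (-0.0900, -0.0100, -0.1100)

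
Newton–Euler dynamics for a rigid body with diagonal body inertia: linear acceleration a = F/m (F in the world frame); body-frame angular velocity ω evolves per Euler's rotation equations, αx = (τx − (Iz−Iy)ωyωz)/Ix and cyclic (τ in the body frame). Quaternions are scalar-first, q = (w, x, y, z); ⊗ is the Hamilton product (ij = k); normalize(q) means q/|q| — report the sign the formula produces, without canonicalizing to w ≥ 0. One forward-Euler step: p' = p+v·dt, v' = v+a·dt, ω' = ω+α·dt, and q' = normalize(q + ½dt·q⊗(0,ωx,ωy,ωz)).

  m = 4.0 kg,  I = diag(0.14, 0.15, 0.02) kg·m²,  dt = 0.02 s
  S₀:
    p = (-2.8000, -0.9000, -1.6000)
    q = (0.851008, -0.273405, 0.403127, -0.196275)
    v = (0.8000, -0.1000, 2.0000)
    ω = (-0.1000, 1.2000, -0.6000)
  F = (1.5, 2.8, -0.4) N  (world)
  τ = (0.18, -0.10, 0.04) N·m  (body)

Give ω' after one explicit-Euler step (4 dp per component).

ω' = (-0.0877, 1.1857, -0.5588)

precession coupling ω×(Iω) = (0.0936, 0.0072, -0.0012)
α = I⁻¹(τ − ω×Iω) = (0.6171, -0.7147, 2.0600)
ω' = ω + α·dt = (-0.0877, 1.1857, -0.5588)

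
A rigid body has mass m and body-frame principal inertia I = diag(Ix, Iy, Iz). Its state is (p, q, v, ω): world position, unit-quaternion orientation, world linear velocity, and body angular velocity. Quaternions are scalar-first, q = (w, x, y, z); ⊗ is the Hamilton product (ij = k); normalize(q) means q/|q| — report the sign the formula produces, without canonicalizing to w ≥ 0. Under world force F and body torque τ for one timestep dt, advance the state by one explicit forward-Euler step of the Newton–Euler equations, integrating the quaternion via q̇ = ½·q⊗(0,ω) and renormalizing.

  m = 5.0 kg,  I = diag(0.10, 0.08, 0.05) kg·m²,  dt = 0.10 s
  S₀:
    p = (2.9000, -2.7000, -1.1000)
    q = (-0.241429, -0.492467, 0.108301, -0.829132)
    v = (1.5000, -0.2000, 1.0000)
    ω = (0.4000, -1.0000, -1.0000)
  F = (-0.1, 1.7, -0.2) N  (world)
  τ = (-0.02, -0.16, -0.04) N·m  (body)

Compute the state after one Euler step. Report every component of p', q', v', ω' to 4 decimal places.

p' = (3.0500, -2.7200, -1.0000)
q' = (-0.2669, -0.5427, 0.0790, -0.7925)
v' = (1.4980, -0.1660, 0.9960)
ω' = (0.4100, -1.1750, -1.0960)

ω×(Iω) gyroscopic = (-0.0300, -0.0200, 0.0080)
(τ − ω×Iω)/I = (0.1000, -1.7500, -0.9600)
ω + α·dt = (0.4100, -1.1750, -1.0960)
q⊗(0,ω) = (-0.5238442, -1.0340046, -0.5826908, 0.6905756)
q' = normalize(q + ½dt·q⊗(0,ω)) = (-0.2669, -0.5427, 0.0790, -0.7925)
linear accel F/m = (-0.0200, 0.3400, -0.0400)
new position p' = (3.0500, -2.7200, -1.0000)
v' = v + a·dt = (1.4980, -0.1660, 0.9960)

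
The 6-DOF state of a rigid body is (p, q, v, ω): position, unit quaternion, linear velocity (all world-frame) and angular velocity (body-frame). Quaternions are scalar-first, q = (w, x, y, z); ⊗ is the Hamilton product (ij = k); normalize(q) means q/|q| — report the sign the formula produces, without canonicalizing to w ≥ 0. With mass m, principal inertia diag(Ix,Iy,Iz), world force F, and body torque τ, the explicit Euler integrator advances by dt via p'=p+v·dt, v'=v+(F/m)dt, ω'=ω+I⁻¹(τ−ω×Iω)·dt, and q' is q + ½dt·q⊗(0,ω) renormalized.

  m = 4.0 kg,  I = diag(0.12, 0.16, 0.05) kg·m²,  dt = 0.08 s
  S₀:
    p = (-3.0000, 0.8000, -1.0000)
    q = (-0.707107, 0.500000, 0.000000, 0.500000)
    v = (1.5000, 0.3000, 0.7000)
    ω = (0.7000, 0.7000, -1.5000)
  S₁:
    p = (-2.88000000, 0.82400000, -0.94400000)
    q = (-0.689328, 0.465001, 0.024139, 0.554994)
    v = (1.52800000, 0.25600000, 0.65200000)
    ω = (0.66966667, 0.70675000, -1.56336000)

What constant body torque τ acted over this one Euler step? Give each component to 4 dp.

τ = (0.0700, -0.0600, -0.0200)

ω₁ − ω₀ = (-0.03033333, 0.00675000, -0.06336000)
I·α + gyro = (0.0700, -0.0600, -0.0200)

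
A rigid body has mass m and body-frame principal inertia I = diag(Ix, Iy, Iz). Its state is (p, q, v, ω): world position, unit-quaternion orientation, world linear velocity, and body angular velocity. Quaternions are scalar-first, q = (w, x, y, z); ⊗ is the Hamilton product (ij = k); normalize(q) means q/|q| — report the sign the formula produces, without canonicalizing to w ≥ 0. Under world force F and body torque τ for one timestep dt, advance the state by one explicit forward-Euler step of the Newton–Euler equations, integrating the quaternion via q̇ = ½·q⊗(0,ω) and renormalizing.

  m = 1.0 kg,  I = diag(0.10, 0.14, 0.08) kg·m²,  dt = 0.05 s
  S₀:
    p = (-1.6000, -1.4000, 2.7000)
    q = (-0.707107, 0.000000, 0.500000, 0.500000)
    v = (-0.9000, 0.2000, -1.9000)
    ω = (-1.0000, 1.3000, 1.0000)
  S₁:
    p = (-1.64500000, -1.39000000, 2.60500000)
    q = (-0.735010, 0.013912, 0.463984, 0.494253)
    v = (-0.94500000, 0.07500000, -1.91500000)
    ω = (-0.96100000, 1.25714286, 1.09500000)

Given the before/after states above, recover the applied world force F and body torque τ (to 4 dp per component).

F = (-0.9000, -2.5000, -0.3000)
τ = (0.0000, -0.1400, 0.1000)

rate change Δω = (0.03900000, -0.04285714, 0.09500000)
precession coupling = (-0.0780, -0.0200, -0.0520)
τ = I·(Δω/dt) + ω₀×(Iω₀) = (0.0000, -0.1400, 0.1000)
velocity change Δv = (-0.04500000, -0.12500000, -0.01500000)
F = m·Δv/dt = (-0.9000, -2.5000, -0.3000)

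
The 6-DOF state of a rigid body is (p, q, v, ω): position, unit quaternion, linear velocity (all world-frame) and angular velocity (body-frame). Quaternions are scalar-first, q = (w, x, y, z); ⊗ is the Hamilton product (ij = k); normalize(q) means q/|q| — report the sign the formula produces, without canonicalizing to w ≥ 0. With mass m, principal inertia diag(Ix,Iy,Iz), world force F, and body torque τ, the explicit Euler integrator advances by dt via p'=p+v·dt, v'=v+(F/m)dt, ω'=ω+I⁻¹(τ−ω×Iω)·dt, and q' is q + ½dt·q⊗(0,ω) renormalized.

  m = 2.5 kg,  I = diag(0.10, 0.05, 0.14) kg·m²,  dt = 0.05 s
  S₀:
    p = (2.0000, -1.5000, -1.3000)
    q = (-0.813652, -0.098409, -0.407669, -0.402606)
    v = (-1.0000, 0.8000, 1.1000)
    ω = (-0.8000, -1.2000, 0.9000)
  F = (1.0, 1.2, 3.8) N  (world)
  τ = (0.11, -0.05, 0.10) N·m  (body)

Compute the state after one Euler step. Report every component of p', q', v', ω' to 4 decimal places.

precession coupling ω×(Iω) = (-0.0972, 0.0288, -0.0480)
α = I⁻¹(τ − ω×Iω) = (2.0720, -1.5760, 1.0571)
ω + α·dt = (-0.6964, -1.2788, 0.9529)
q⊗(0,ω) = (-0.2055846, -0.1991077, 1.3870353, -0.9403312)
updated quaternion q' = (-0.8181, -0.1033, -0.3727, -0.4257)
a = F/m = (0.4000, 0.4800, 1.5200)
p' = p + v·dt = (1.9500, -1.4600, -1.2450)
v' = v + a·dt = (-0.9800, 0.8240, 1.1760)

p' = (1.9500, -1.4600, -1.2450)
q' = (-0.8181, -0.1033, -0.3727, -0.4257)
v' = (-0.9800, 0.8240, 1.1760)
ω' = (-0.6964, -1.2788, 0.9529)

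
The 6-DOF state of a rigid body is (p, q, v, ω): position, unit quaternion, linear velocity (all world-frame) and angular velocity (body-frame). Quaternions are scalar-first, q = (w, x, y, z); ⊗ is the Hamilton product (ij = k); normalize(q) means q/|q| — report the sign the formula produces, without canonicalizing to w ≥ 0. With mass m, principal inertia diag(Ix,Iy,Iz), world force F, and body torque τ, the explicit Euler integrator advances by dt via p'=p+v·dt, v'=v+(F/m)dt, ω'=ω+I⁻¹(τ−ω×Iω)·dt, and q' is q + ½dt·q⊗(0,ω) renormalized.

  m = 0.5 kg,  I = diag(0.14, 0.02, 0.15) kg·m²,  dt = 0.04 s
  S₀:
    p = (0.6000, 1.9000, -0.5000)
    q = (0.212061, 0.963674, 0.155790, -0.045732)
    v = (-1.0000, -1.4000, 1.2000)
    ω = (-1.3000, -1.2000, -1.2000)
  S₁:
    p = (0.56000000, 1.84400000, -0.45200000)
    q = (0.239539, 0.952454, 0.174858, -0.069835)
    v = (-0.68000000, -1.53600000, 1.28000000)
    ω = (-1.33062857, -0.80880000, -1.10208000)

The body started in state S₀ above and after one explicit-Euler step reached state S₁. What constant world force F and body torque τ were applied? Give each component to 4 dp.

F = (4.0000, -1.7000, 1.0000)
τ = (0.0800, 0.1800, 0.1800)

velocity change Δv = (0.32000000, -0.13600000, 0.08000000)
F = m·Δv/dt = (4.0000, -1.7000, 1.0000)
rate change Δω = (-0.03062857, 0.39120000, 0.09792000)
I·α + gyro = (0.0800, 0.1800, 0.1800)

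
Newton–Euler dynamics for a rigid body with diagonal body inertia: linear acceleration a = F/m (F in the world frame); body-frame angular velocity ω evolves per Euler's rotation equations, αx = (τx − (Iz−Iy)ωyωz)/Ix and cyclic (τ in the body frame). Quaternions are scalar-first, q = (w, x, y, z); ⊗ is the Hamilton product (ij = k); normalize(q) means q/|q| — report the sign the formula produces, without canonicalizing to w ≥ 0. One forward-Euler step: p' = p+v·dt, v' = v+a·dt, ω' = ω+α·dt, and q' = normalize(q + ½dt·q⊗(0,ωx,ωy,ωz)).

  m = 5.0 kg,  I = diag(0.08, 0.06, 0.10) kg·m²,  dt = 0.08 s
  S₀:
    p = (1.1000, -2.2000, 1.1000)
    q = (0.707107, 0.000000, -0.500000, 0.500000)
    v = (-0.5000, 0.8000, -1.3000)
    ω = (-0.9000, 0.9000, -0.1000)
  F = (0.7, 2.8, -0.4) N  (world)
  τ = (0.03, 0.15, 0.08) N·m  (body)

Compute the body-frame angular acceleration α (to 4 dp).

α = (0.4200, 2.5300, 0.6380)

ω×(Iω) gyroscopic = (-0.0036, -0.0018, 0.0162)
angular accel α = (0.4200, 2.5300, 0.6380)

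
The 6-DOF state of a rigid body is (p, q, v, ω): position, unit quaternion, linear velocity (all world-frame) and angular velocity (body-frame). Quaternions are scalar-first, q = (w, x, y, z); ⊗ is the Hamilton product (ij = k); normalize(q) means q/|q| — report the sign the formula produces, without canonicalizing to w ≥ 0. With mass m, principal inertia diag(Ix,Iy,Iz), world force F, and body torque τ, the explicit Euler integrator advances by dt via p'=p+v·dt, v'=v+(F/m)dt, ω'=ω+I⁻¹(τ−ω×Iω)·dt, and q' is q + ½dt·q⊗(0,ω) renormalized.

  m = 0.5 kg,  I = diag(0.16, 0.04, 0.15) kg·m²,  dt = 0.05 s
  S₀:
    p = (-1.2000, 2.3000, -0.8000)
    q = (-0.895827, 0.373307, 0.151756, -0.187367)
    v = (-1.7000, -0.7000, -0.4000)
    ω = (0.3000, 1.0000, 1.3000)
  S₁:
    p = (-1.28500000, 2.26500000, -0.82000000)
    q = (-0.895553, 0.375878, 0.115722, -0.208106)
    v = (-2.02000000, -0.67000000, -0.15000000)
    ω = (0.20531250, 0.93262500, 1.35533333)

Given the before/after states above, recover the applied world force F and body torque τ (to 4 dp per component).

F = (-3.2000, 0.3000, 2.5000)
τ = (-0.1600, -0.0500, 0.1300)

Δω = ω₁−ω₀ = (-0.09468750, -0.06737500, 0.05533333)
applied torque τ = (-0.1600, -0.0500, 0.1300)
velocity change Δv = (-0.32000000, 0.03000000, 0.25000000)
applied force F = (-3.2000, 0.3000, 2.5000)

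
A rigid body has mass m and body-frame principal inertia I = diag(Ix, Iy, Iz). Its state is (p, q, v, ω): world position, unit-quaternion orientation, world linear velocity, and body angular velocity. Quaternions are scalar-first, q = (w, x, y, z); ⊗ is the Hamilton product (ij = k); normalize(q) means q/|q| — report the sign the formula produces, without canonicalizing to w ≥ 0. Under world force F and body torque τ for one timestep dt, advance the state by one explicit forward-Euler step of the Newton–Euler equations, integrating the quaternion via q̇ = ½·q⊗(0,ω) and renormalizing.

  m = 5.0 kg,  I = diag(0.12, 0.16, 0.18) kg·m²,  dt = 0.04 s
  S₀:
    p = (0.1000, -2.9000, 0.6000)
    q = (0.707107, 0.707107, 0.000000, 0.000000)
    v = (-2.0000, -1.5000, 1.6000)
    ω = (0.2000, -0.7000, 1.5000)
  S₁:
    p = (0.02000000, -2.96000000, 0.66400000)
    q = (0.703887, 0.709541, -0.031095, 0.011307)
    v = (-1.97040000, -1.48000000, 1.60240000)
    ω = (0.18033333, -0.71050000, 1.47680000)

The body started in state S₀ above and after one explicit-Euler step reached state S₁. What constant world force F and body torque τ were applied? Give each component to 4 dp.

F = (3.7000, 2.5000, 0.3000)
τ = (-0.0800, -0.0600, -0.1100)

Δv = v₁−v₀ = (0.02960000, 0.02000000, 0.00240000)
m·(v₁−v₀)/dt = (3.7000, 2.5000, 0.3000)
Δω = ω₁−ω₀ = (-0.01966667, -0.01050000, -0.02320000)
ω₀×(Iω₀) = (-0.0210, -0.0180, -0.0056)
I·α + gyro = (-0.0800, -0.0600, -0.1100)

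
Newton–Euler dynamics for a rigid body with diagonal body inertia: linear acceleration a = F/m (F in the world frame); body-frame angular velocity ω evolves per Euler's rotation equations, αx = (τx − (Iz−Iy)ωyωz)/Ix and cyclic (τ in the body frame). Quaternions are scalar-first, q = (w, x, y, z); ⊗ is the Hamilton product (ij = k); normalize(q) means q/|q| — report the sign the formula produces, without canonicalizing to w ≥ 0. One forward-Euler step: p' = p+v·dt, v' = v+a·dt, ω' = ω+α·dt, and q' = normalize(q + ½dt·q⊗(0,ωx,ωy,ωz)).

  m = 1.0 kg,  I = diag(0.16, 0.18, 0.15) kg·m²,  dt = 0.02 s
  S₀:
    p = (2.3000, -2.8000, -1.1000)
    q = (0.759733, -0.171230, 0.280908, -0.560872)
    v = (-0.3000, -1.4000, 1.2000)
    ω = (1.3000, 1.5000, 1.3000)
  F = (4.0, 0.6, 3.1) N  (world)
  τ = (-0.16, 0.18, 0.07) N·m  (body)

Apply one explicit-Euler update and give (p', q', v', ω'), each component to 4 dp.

p' = (2.2940, -2.8280, -1.0760)
q' = (0.7648, -0.1492, 0.2872, -0.5571)
v' = (-0.2200, -1.3880, 1.2620)
ω' = (1.2873, 1.5181, 1.3041)

gyro term ω×Iω = (-0.0585, 0.0169, 0.0390)
angular accel α = (-0.6344, 0.9061, 0.2067)
ω + α·dt = (1.2873, 1.5181, 1.3041)
2q̇ = q⊗(0,ω) = (0.5303706, 2.1941413, 0.6330649, 0.3656275)
q' = normalize(q + ½dt·q⊗(0,ω)) = (0.7648, -0.1492, 0.2872, -0.5571)
linear accel F/m = (4.0000, 0.6000, 3.1000)
p' = p + v·dt = (2.2940, -2.8280, -1.0760)
new velocity v' = (-0.2200, -1.3880, 1.2620)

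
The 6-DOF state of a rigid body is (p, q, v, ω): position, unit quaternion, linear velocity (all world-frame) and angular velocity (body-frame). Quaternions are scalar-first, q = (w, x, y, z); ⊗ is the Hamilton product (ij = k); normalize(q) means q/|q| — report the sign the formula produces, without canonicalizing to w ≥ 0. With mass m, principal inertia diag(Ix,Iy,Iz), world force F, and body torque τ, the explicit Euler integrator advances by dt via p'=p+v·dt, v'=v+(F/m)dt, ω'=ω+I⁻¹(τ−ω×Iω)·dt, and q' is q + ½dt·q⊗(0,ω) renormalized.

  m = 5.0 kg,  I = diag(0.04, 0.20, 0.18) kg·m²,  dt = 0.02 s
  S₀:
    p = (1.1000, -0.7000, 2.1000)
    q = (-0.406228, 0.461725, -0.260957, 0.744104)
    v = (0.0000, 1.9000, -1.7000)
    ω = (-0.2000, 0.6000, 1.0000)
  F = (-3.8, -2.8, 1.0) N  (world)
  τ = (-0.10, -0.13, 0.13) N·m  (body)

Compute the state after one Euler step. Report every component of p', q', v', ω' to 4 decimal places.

new position p' = (1.1000, -0.6620, 2.0660)
new velocity v' = (-0.0152, 1.8888, -1.6960)
gyro term ω×Iω = (-0.0120, 0.0280, -0.0192)
(τ − ω×Iω)/I = (-2.2000, -0.7900, 0.8289)
ω + α·dt = (-0.2440, 0.5842, 1.0166)
q⊗(0,ω) = (-0.4951848, -0.6261738, -0.8542826, -0.1813844)
q' = normalize(q + ½dt·q⊗(0,ω)) = (-0.4112, 0.4554, -0.2695, 0.7422)

p' = (1.1000, -0.6620, 2.0660)
q' = (-0.4112, 0.4554, -0.2695, 0.7422)
v' = (-0.0152, 1.8888, -1.6960)
ω' = (-0.2440, 0.5842, 1.0166)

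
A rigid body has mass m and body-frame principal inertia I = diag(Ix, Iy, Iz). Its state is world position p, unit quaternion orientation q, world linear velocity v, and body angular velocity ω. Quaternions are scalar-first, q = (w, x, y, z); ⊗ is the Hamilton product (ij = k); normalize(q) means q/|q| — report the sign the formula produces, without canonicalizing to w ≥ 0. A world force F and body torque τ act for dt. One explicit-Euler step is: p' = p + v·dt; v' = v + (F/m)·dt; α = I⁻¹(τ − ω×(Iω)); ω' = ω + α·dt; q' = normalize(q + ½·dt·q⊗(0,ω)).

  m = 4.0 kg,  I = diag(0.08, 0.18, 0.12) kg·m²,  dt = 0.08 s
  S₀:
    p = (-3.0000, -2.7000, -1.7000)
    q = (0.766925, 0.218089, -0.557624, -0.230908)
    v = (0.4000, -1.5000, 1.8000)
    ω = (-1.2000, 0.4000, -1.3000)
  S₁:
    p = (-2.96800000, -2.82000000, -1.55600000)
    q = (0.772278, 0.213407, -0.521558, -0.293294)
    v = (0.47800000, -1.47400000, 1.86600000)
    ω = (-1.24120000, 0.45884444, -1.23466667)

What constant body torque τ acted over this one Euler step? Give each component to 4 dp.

Δω = ω₁−ω₀ = (-0.04120000, 0.05884444, 0.06533333)
ω₀×(Iω₀) = (0.0312, -0.0624, -0.0480)
τ = I·(Δω/dt) + ω₀×(Iω₀) = (-0.0100, 0.0700, 0.0500)

τ = (-0.0100, 0.0700, 0.0500)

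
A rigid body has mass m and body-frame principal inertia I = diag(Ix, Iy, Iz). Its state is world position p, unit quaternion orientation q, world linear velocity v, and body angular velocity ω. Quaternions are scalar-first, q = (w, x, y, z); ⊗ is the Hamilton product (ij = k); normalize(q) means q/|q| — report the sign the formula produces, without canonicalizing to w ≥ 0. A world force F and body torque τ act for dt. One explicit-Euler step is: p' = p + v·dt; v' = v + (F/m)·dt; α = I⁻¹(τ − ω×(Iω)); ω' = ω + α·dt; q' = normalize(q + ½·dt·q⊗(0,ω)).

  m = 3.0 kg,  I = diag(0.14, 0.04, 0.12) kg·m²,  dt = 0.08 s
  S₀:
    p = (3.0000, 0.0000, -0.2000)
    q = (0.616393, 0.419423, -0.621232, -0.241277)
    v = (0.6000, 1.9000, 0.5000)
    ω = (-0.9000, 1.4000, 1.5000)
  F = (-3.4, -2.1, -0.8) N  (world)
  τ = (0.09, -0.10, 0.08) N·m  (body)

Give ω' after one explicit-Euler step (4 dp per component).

ω' = (-0.9446, 1.2540, 1.4693)

angular accel α = (-0.5571, -1.8250, -0.3833)
new body rate ω' = (-0.9446, 1.2540, 1.4693)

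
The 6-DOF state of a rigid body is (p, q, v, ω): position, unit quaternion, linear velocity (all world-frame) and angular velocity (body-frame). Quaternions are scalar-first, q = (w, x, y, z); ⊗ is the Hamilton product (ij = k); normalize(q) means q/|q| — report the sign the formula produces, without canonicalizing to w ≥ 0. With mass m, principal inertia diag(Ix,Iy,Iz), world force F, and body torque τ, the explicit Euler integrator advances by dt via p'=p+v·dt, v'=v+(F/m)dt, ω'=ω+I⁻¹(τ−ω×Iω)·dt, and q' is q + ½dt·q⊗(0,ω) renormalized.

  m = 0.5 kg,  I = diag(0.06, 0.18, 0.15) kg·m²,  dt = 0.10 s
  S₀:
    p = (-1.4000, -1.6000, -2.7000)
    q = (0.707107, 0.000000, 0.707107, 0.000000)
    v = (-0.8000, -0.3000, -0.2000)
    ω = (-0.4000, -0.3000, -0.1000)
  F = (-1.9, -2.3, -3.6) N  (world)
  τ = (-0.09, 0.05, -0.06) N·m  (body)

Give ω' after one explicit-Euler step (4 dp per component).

α = I⁻¹(τ − ω×Iω) = (-1.4850, 0.2978, -0.4960)
ω' = ω + α·dt = (-0.5485, -0.2702, -0.1496)

ω' = (-0.5485, -0.2702, -0.1496)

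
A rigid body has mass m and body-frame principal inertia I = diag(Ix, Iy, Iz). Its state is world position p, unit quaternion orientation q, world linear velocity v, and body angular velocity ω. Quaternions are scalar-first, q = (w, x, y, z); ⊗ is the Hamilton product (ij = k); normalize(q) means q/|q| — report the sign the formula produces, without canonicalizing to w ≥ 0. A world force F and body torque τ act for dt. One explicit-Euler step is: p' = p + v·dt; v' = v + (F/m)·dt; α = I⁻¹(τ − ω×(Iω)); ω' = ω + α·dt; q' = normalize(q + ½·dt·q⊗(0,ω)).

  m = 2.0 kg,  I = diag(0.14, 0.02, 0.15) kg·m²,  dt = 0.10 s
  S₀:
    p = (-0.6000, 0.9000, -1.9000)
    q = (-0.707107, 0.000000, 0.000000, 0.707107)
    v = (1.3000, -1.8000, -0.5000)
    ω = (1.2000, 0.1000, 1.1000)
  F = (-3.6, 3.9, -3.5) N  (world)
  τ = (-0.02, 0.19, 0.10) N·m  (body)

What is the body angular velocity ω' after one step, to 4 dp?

ω' = (1.1755, 1.1160, 1.1763)

α = I⁻¹(τ − ω×Iω) = (-0.2450, 10.1600, 0.7627)
new body rate ω' = (1.1755, 1.1160, 1.1763)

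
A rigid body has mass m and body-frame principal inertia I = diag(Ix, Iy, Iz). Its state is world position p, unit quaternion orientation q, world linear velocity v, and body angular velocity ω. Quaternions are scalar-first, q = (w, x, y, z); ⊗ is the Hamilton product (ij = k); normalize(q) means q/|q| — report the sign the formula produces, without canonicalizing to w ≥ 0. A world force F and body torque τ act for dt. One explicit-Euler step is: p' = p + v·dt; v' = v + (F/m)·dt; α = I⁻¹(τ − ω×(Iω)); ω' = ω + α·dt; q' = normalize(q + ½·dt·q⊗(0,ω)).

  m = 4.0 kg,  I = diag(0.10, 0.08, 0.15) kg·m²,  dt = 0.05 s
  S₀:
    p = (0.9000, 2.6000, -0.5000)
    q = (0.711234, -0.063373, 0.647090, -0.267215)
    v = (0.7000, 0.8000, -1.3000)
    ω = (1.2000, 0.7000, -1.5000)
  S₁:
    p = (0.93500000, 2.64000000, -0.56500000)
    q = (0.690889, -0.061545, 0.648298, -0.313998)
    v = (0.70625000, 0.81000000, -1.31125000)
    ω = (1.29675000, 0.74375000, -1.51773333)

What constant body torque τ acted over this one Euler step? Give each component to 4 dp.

τ = (0.1200, 0.1600, -0.0700)

rate change Δω = (0.09675000, 0.04375000, -0.01773333)
ω₀×(Iω₀) = (-0.0735, 0.0900, -0.0168)
τ = I·(Δω/dt) + ω₀×(Iω₀) = (0.1200, 0.1600, -0.0700)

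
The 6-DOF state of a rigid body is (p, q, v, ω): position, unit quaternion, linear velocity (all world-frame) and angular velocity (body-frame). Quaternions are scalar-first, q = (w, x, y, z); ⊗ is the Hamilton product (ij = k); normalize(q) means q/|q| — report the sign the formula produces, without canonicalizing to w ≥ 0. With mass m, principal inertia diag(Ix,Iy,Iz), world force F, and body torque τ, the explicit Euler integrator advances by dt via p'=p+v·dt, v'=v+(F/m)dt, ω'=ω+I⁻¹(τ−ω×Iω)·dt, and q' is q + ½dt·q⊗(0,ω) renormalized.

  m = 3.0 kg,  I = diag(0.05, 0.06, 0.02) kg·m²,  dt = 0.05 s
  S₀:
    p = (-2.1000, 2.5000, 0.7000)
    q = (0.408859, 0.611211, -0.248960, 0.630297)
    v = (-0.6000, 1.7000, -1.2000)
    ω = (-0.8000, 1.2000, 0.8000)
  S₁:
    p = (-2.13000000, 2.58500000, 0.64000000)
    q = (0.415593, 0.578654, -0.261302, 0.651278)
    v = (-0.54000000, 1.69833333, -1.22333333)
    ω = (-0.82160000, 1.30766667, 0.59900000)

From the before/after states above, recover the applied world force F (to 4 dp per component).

F = (3.6000, -0.1000, -1.4000)

Δv = v₁−v₀ = (0.06000000, -0.00166667, -0.02333333)
F = m·Δv/dt = (3.6000, -0.1000, -1.4000)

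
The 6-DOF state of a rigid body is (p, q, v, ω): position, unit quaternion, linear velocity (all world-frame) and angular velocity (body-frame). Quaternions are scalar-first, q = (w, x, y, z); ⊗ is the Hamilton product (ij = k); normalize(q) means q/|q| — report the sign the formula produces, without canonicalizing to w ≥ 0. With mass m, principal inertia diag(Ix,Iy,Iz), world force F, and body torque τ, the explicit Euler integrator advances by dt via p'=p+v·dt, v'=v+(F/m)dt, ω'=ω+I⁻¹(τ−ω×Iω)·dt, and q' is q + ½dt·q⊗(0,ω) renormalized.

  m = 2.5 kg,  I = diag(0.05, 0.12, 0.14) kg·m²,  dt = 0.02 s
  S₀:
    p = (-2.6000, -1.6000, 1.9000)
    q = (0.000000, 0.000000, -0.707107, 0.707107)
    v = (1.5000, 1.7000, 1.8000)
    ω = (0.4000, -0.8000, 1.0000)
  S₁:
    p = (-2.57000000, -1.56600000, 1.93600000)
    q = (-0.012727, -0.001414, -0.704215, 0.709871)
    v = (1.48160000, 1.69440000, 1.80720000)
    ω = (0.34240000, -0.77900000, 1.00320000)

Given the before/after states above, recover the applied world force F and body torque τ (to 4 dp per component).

rate change Δω = (-0.05760000, 0.02100000, 0.00320000)
precession coupling = (-0.0160, -0.0360, -0.0224)
τ = I·(Δω/dt) + ω₀×(Iω₀) = (-0.1600, 0.0900, 0.0000)
velocity change Δv = (-0.01840000, -0.00560000, 0.00720000)
F = m·Δv/dt = (-2.3000, -0.7000, 0.9000)

F = (-2.3000, -0.7000, 0.9000)
τ = (-0.1600, 0.0900, 0.0000)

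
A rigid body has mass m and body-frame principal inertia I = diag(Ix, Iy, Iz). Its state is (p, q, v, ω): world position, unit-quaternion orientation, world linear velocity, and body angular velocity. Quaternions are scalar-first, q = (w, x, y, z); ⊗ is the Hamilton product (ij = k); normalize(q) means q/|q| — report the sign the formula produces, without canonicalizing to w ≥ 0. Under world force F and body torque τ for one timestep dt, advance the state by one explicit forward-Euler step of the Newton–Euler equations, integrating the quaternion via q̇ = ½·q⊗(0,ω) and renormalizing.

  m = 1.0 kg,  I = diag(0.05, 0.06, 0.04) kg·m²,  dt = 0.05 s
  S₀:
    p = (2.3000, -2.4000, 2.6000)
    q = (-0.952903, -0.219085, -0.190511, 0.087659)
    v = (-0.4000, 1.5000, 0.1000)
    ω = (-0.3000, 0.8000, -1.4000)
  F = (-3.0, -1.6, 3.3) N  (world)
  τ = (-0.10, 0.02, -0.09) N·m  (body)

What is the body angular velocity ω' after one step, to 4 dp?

(τ − ω×Iω)/I = (-2.4480, 0.2633, -2.1900)
new body rate ω' = (-0.4224, 0.8132, -1.5095)

ω' = (-0.4224, 0.8132, -1.5095)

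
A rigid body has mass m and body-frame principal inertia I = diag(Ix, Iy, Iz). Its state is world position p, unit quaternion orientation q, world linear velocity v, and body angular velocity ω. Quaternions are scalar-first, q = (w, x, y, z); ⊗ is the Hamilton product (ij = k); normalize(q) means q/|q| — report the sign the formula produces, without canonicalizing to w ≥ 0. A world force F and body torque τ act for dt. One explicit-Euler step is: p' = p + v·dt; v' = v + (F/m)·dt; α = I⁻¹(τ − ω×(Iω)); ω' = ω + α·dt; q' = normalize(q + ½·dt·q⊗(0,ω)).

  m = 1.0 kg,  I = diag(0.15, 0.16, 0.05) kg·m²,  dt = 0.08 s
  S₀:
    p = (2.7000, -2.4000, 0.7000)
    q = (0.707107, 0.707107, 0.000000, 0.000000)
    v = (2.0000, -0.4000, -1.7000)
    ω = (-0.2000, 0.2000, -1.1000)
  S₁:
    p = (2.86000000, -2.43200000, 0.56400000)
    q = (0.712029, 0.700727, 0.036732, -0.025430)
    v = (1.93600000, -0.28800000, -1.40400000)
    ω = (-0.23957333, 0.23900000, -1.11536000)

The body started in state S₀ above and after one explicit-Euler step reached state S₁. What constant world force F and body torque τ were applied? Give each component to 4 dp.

velocity change Δv = (-0.06400000, 0.11200000, 0.29600000)
F = m·Δv/dt = (-0.8000, 1.4000, 3.7000)
rate change Δω = (-0.03957333, 0.03900000, -0.01536000)
ω₀×(Iω₀) = (0.0242, 0.0220, -0.0004)
τ = I·(Δω/dt) + ω₀×(Iω₀) = (-0.0500, 0.1000, -0.0100)

F = (-0.8000, 1.4000, 3.7000)
τ = (-0.0500, 0.1000, -0.0100)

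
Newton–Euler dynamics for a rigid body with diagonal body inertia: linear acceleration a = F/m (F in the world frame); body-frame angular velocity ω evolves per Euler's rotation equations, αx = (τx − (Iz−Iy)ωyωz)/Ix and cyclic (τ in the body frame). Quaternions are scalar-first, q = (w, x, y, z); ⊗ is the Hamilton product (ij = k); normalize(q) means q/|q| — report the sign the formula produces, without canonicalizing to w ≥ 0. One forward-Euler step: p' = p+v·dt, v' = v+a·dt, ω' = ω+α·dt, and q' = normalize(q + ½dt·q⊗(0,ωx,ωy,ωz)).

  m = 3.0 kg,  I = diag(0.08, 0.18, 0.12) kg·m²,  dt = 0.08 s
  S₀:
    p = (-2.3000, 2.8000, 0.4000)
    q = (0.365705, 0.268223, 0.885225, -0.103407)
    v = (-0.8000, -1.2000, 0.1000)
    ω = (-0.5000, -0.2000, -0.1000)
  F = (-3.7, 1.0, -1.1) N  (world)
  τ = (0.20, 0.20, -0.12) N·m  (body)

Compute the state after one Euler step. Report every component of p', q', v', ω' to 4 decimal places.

p' = (-2.3640, 2.7040, 0.4080)
q' = (0.3776, 0.2565, 0.8852, -0.0893)
v' = (-0.8987, -1.1733, 0.0707)
ω' = (-0.2988, -0.1102, -0.1867)

a = F/m = (-1.2333, 0.3333, -0.3667)
p + v·dt = (-2.3640, 2.7040, 0.4080)
new velocity v' = (-0.8987, -1.1733, 0.0707)
precession coupling ω×(Iω) = (-0.0012, -0.0020, 0.0100)
angular accel α = (2.5150, 1.1222, -1.0833)
ω + α·dt = (-0.2988, -0.1102, -0.1867)
Hamilton product q⊗(0,ω) = (0.3008158, -0.2920564, 0.0053848, 0.3523974)
q + ½dt·q⊗(0,ω), renormalized = (0.3776, 0.2565, 0.8852, -0.0893)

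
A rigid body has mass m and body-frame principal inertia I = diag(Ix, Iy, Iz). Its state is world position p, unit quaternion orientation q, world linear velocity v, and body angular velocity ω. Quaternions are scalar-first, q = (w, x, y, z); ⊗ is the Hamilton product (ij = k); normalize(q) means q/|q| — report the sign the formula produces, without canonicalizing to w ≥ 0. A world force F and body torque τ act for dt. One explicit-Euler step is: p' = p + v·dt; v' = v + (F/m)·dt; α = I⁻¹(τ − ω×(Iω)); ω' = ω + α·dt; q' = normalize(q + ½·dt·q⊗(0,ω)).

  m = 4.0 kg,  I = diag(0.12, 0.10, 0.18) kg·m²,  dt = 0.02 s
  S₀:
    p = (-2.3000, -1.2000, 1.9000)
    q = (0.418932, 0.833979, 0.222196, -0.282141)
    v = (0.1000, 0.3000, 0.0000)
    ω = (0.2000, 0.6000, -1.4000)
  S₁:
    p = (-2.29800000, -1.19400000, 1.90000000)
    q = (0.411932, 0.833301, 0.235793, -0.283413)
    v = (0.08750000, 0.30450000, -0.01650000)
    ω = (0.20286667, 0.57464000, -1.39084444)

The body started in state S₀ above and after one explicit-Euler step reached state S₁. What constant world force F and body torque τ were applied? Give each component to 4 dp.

v₁ − v₀ = (-0.01250000, 0.00450000, -0.01650000)
applied force F = (-2.5000, 0.9000, -3.3000)
rate change Δω = (0.00286667, -0.02536000, 0.00915556)
applied torque τ = (-0.0500, -0.1100, 0.0800)

F = (-2.5000, 0.9000, -3.3000)
τ = (-0.0500, -0.1100, 0.0800)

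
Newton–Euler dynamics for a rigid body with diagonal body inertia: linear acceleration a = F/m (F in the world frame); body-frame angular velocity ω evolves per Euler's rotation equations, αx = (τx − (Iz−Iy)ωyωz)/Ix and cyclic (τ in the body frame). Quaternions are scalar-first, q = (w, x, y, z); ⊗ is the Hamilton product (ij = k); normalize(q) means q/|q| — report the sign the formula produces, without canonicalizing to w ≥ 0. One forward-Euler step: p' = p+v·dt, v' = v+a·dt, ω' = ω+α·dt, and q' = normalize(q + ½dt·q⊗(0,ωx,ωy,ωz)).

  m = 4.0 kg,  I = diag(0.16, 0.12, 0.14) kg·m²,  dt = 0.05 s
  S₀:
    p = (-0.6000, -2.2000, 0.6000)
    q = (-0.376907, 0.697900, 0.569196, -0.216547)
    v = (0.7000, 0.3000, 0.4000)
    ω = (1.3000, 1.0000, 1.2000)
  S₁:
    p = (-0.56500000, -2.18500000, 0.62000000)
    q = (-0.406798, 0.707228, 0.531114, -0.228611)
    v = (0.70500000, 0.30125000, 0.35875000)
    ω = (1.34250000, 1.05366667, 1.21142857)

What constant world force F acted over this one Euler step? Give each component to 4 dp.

F = (0.4000, 0.1000, -3.3000)

Δv = v₁−v₀ = (0.00500000, 0.00125000, -0.04125000)
F = m·Δv/dt = (0.4000, 0.1000, -3.3000)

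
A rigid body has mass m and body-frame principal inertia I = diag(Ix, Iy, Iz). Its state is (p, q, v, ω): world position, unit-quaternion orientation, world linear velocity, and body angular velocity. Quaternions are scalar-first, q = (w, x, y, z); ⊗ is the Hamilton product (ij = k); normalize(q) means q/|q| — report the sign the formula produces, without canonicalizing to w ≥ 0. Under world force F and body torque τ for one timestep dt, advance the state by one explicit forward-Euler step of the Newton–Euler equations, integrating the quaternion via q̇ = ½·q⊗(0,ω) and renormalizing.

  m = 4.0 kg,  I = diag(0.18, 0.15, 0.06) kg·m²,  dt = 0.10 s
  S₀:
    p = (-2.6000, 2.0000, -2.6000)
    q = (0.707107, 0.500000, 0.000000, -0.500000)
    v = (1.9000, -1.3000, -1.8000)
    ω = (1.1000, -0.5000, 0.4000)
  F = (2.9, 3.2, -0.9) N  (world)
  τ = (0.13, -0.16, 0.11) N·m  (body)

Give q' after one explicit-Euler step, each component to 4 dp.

2q̇ = q⊗(0,ω) = (-0.3500000, 0.5278177, -1.1035535, 0.0328428)
q + ½dt·q⊗(0,ω), renormalized = (0.6882, 0.5253, -0.0551, -0.4974)

q' = (0.6882, 0.5253, -0.0551, -0.4974)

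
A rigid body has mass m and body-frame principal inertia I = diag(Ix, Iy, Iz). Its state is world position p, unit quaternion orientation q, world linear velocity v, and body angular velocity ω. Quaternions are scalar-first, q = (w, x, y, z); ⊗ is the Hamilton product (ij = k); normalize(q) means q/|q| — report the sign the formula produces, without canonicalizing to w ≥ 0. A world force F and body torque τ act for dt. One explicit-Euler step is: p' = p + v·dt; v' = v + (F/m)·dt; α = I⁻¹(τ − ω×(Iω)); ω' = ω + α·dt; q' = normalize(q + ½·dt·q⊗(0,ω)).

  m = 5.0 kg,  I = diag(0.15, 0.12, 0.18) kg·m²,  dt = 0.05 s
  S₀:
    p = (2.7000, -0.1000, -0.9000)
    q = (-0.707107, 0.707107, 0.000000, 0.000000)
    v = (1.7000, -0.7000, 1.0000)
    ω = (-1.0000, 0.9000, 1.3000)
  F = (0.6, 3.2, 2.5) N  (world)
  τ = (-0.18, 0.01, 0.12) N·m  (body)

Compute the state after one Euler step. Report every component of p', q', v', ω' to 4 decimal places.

new position p' = (2.7850, -0.1350, -0.8500)
new velocity v' = (1.7060, -0.6680, 1.0250)
angular accel α = (-1.6680, -0.2417, 0.5167)
ω + α·dt = (-1.0834, 0.8879, 1.3258)
Hamilton product q⊗(0,ω) = (0.7071070, 0.7071070, -1.5556354, -0.2828428)
q' = normalize(q + ½dt·q⊗(0,ω)) = (-0.6887, 0.7240, -0.0388, -0.0071)

p' = (2.7850, -0.1350, -0.8500)
q' = (-0.6887, 0.7240, -0.0388, -0.0071)
v' = (1.7060, -0.6680, 1.0250)
ω' = (-1.0834, 0.8879, 1.3258)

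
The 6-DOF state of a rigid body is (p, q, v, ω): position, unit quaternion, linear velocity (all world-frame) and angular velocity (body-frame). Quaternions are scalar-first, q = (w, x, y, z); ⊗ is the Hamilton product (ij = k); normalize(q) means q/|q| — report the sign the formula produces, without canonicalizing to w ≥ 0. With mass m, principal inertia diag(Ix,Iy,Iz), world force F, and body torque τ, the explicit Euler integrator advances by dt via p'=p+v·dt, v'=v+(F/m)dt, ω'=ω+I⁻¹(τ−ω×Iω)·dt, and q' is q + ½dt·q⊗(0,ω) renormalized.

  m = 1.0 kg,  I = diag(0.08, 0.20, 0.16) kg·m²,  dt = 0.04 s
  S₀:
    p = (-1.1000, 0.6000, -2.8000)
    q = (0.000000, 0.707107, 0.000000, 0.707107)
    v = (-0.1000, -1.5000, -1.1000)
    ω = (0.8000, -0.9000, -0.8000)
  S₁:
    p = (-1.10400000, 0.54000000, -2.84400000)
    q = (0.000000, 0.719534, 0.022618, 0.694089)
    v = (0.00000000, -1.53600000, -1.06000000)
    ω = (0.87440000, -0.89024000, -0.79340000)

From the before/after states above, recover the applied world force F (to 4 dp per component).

F = (2.5000, -0.9000, 1.0000)

v₁ − v₀ = (0.10000000, -0.03600000, 0.04000000)
m·(v₁−v₀)/dt = (2.5000, -0.9000, 1.0000)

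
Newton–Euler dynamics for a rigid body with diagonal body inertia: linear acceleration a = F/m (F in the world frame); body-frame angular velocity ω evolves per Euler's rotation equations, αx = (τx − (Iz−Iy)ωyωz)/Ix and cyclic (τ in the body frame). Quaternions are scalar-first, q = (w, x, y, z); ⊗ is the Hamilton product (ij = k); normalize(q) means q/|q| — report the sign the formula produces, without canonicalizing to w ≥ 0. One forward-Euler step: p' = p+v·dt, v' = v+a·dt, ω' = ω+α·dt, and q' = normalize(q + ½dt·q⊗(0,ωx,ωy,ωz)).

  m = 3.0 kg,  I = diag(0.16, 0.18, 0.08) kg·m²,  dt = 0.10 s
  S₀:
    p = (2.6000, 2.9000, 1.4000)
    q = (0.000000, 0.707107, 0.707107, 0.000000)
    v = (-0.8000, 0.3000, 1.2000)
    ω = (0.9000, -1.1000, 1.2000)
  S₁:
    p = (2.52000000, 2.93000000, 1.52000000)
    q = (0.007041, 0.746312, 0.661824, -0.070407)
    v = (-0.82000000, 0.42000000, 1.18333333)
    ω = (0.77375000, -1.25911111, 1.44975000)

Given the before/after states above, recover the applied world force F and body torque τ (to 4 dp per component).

v₁ − v₀ = (-0.02000000, 0.12000000, -0.01666667)
applied force F = (-0.6000, 3.6000, -0.5000)
ω₁ − ω₀ = (-0.12625000, -0.15911111, 0.24975000)
ω₀×(Iω₀) = (0.1320, 0.0864, -0.0198)
applied torque τ = (-0.0700, -0.2000, 0.1800)

F = (-0.6000, 3.6000, -0.5000)
τ = (-0.0700, -0.2000, 0.1800)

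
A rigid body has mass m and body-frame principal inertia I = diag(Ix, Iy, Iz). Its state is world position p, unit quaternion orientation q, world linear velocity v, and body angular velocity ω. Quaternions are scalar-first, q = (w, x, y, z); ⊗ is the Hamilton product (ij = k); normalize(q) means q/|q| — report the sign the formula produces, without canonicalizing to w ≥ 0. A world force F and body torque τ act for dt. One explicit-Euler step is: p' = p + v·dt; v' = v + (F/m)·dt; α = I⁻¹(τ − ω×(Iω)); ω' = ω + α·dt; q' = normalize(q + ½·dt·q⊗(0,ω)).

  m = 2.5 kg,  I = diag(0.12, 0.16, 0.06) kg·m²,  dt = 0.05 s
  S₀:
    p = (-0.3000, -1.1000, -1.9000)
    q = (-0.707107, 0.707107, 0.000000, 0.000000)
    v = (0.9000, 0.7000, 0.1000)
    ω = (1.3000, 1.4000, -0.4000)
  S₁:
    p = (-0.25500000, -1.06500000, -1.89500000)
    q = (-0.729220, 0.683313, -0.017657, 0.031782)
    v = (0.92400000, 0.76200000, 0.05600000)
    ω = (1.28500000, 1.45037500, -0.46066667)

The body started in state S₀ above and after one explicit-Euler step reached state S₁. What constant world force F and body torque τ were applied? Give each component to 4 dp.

v₁ − v₀ = (0.02400000, 0.06200000, -0.04400000)
m·(v₁−v₀)/dt = (1.2000, 3.1000, -2.2000)
ω₁ − ω₀ = (-0.01500000, 0.05037500, -0.06066667)
I·α + gyro = (0.0200, 0.1300, 0.0000)

F = (1.2000, 3.1000, -2.2000)
τ = (0.0200, 0.1300, 0.0000)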